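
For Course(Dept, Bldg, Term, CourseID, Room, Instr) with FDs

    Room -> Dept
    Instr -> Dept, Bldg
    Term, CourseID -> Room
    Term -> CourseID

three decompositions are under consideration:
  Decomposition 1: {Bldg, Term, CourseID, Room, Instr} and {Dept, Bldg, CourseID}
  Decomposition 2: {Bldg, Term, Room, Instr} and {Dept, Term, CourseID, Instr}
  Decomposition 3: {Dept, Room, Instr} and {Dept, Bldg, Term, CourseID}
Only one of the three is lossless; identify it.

Decomposition 2

Decomposition 1: common = {Bldg, CourseID}, closure = {Bldg, CourseID} → lossy.
Decomposition 2: common = {Term, Instr}, closure = {Dept, Bldg, Term, CourseID, Room, Instr} → lossless.
Decomposition 3: common = {Dept}, closure = {Dept} → lossy.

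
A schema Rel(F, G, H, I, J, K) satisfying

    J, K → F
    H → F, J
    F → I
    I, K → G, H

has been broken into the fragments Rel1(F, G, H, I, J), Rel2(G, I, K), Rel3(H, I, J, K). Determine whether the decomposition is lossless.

Yes

Chase test. Columns are F, G, H, I, J, K; row i has aⱼ where attribute j ∈ Reli, else bᵢⱼ.
Initial tableau (one row per fragment):
  row 1: a1 a2 a3 a4 a5 b16
  row 2: b21 a2 b23 a4 b25 a6
  row 3: b31 b32 a3 a4 a5 a6
Rows 1 and 3 agree on H; apply H→F, J and equate their F, J entries.
Rows 2 and 3 agree on I, K; apply I, K→G, H and equate their G, H entries.
Rows 1 and 2 agree on H; apply H→F, J and equate their F, J entries.
Row 2 is now all distinguished symbols — the join is lossless.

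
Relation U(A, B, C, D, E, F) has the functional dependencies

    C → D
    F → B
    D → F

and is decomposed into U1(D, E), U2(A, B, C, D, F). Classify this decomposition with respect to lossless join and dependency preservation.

lossy but dependency-preserving

Lossless test: (D)⁺ = {B, D, F}, which is a superkey of neither fragment — lossy.
Dependency preservation: every FD's attributes lie within a single fragment, so each can be enforced locally — preserved.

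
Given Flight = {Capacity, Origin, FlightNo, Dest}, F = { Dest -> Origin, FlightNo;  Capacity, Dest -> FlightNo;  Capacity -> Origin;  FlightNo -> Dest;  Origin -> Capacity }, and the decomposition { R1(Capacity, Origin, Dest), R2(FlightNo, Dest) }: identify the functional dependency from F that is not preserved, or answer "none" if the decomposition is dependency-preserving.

Dest → Origin, FlightNo: restricted closure across fragments reaches Origin, FlightNo.
Capacity, Dest → FlightNo: restricted closure across fragments reaches FlightNo.
Capacity → Origin lies within R1.
FlightNo → Dest lies within R2.
Origin → Capacity lies within R1.
Every dependency is enforceable on the fragments, so the decomposition is dependency-preserving.

none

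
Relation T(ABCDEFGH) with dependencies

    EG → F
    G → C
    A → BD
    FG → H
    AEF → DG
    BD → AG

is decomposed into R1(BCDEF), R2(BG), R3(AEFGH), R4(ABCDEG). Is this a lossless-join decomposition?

Chase test. Columns are ABCDEFGH; row i has aⱼ where attribute j ∈ Ri, else bᵢⱼ.
Initial tableau (one row per fragment):
  row 1: b11 a2 a3 a4 a5 a6 b17 b18
  row 2: b21 a2 b23 b24 b25 b26 a7 b28
  row 3: a1 b32 b33 b34 a5 a6 a7 a8
  row 4: a1 a2 a3 a4 a5 b46 a7 b48
Rows 3 and 4 agree on EG; apply EG→F and equate their F entries.
Rows 2 and 3 agree on G; apply G→C and equate their C entries.
Rows 2 and 4 agree on G; apply G→C and equate their C entries.
Rows 3 and 4 agree on A; apply A→BD and equate their BD entries.
Rows 3 and 4 agree on FG; apply FG→H and equate their H entries.
Rows 1 and 3 agree on BD; apply BD→AG and equate their AG entries.
Rows 1 and 3 agree on FG; apply FG→H and equate their H entries.
Row 1 is now all distinguished symbols — the join is lossless.

Yes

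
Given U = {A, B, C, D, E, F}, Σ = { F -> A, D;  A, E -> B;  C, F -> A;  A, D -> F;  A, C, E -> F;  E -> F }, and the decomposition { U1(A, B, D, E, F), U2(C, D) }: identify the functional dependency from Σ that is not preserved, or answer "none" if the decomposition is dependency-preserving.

F → A, D lies within U1.
A, E → B lies within U1.
C, F → A: restricted closure across fragments reaches A.
A, D → F lies within U1.
A, C, E → F: restricted closure across fragments reaches F.
E → F lies within U1.
Every dependency is enforceable on the fragments, so the decomposition is dependency-preserving.

none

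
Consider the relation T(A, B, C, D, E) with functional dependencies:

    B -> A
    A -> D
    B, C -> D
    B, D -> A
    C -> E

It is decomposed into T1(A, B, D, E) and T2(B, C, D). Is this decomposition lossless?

No

Common attributes: T1 ∩ T2 = {B, D}.
Closure of {B, D}: B → A applies, adding A. So (B, D)⁺ = {A, B, D}.
The closure contains neither all of T1 = {A, B, D, E} nor all of T2 = {B, C, D}, so the common attributes are not a superkey of either fragment. The join is lossy.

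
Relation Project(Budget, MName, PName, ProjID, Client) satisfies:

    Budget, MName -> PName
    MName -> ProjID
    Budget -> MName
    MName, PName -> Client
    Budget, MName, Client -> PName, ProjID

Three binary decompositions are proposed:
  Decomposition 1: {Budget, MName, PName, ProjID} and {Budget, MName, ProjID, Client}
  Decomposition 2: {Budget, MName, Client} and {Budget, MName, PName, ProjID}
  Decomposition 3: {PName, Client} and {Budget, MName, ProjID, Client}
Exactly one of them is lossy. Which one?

Decomposition 3

Decomposition 1: common = {Budget, MName, ProjID}, closure = {Budget, MName, PName, ProjID, Client} → lossless.
Decomposition 2: common = {Budget, MName}, closure = {Budget, MName, PName, ProjID, Client} → lossless.
Decomposition 3: common = {Client}, closure = {Client} → lossy.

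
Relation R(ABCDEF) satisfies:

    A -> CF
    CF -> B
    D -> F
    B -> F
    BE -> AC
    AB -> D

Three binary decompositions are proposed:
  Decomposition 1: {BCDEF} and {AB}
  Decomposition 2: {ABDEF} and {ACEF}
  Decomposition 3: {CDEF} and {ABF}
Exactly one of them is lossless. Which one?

Decomposition 1: common = {B}, closure = {BF} → lossy.
Decomposition 2: common = {AEF}, closure = {ABCDEF} → lossless.
Decomposition 3: common = {F}, closure = {F} → lossy.

Decomposition 2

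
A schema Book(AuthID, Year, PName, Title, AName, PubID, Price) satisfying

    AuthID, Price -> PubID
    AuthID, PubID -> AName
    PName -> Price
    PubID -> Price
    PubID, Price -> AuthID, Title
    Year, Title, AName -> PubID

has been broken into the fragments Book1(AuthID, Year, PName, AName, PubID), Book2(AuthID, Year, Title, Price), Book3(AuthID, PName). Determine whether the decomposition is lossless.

Chase test. Columns are AuthID, Year, PName, Title, AName, PubID, Price; row i has aⱼ where attribute j ∈ Booki, else bᵢⱼ.
Initial tableau (one row per fragment):
  row 1: a1 a2 a3 b14 a5 a6 b17
  row 2: a1 a2 b23 a4 b25 b26 a7
  row 3: a1 b32 a3 b34 b35 b36 b37
Rows 1 and 3 agree on PName; apply PName→Price and equate their Price entries.
Rows 1 and 3 agree on AuthID, Price; apply AuthID, Price→PubID and equate their PubID entries.
Rows 1 and 3 agree on AuthID, PubID; apply AuthID, PubID→AName and equate their AName entries.
Rows 1 and 3 agree on PubID, Price; apply PubID, Price→AuthID, Title and equate their AuthID, Title entries.
No row becomes fully distinguished — the join is lossy.

No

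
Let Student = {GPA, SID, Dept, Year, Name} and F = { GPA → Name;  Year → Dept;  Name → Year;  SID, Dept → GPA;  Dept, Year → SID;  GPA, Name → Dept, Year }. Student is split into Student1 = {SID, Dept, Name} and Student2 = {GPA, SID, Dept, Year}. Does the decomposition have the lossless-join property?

Yes

Common attributes: Student1 ∩ Student2 = {SID, Dept}.
Closure of {SID, Dept}: SID, Dept → GPA applies, adding GPA; GPA → Name applies, adding Name; Name → Year applies, adding Year. So (SID, Dept)⁺ = {GPA, SID, Dept, Year, Name}.
This closure contains every attribute of Student1, so Student1 ∩ Student2 → Student1. The join is lossless.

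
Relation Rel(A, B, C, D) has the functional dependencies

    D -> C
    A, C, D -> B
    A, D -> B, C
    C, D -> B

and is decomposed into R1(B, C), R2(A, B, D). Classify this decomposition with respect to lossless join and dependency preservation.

lossy and not dependency-preserving

Lossless test: (B)⁺ = {B}, which is a superkey of neither fragment — lossy.
Dependency preservation: the restricted closure of {D} across the fragments never reaches {C}, so D → C cannot be enforced without a join — not preserved.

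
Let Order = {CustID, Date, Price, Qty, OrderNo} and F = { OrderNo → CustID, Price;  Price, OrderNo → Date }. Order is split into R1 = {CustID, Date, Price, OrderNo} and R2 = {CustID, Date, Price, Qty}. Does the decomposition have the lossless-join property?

Common attributes: R1 ∩ R2 = {CustID, Date, Price}.
No dependency enlarges {CustID, Date, Price}, so (CustID, Date, Price)⁺ = {CustID, Date, Price}.
The closure contains neither all of R1 = {CustID, Date, Price, OrderNo} nor all of R2 = {CustID, Date, Price, Qty}, so the common attributes are not a superkey of either fragment. The join is lossy.

No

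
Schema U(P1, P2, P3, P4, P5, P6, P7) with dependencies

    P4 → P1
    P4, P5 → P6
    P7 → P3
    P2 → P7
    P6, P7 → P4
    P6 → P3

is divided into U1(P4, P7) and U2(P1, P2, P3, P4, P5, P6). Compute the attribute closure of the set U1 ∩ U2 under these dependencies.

U1 ∩ U2 = {P4}.
P4 → P1 applies, adding P1
Closure: {P1, P4}.

P1, P4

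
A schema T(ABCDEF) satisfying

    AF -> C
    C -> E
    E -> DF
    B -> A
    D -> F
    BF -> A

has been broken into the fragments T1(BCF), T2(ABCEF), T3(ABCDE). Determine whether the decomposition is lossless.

Yes

Chase test. Columns are ABCDEF; row i has aⱼ where attribute j ∈ Ti, else bᵢⱼ.
Initial tableau (one row per fragment):
  row 1: b11 a2 a3 b14 b15 a6
  row 2: a1 a2 a3 b24 a5 a6
  row 3: a1 a2 a3 a4 a5 b36
Rows 1 and 2 agree on C; apply C→E and equate their E entries.
Rows 1 and 2 agree on E; apply E→DF and equate their DF entries.
Rows 1 and 3 agree on E; apply E→DF and equate their DF entries.
Rows 1 and 2 agree on B; apply B→A and equate their A entries.
Row 1 is now all distinguished symbols — the join is lossless.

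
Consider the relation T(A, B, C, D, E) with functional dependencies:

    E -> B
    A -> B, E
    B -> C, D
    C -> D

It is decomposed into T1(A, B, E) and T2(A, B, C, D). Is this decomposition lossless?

Yes

Common attributes: T1 ∩ T2 = {A, B}.
Closure of {A, B}: A → B, E applies, adding E; B → C, D applies, adding C, D. So (A, B)⁺ = {A, B, C, D, E}.
This closure contains every attribute of T1, so T1 ∩ T2 → T1. The join is lossless.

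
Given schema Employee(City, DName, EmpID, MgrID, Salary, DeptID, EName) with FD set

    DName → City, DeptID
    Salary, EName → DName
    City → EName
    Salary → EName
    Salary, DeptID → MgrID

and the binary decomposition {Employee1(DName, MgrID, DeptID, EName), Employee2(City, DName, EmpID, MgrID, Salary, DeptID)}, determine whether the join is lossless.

Yes

Common attributes: Employee1 ∩ Employee2 = {DName, MgrID, DeptID}.
Closure of {DName, MgrID, DeptID}: DName → City, DeptID applies, adding City; City → EName applies, adding EName. So (DName, MgrID, DeptID)⁺ = {City, DName, MgrID, DeptID, EName}.
This closure contains every attribute of Employee1, so Employee1 ∩ Employee2 → Employee1. The join is lossless.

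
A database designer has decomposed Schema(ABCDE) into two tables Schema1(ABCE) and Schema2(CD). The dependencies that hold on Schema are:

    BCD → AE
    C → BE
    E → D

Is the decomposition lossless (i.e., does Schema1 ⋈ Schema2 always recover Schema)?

Yes

Common attributes: Schema1 ∩ Schema2 = {C}.
Closure of {C}: C → BE applies, adding BE; E → D applies, adding D; BCD → AE applies, adding A. So (C)⁺ = {ABCDE}.
This closure contains every attribute of Schema1, so Schema1 ∩ Schema2 → Schema1. The join is lossless.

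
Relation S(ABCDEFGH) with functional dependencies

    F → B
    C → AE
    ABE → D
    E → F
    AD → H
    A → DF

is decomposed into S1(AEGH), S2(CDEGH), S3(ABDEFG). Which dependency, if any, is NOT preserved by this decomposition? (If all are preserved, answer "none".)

C → AE

Check C → AE: no single fragment contains all of {ACE}, and the restricted closure of {C} across the fragments never reaches {AE}.
F → B is preserved.
ABE → D is preserved.
E → F is preserved.
AD → H is preserved.
A → DF is preserved.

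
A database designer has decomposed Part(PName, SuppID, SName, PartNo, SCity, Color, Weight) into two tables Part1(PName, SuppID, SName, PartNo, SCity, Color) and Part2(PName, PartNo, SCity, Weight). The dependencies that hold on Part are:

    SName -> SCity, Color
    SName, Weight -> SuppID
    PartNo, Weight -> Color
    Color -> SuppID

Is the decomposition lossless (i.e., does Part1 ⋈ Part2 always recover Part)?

Common attributes: Part1 ∩ Part2 = {PName, PartNo, SCity}.
No dependency enlarges {PName, PartNo, SCity}, so (PName, PartNo, SCity)⁺ = {PName, PartNo, SCity}.
The closure contains neither all of Part1 = {PName, SuppID, SName, PartNo, SCity, Color} nor all of Part2 = {PName, PartNo, SCity, Weight}, so the common attributes are not a superkey of either fragment. The join is lossy.

No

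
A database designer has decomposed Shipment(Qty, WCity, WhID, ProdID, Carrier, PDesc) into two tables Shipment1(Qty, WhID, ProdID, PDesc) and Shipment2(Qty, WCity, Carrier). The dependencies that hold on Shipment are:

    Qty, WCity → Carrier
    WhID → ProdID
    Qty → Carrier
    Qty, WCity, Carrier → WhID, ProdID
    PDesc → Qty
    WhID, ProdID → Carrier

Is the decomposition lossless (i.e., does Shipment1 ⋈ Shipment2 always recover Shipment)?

Common attributes: Shipment1 ∩ Shipment2 = {Qty}.
Closure of {Qty}: Qty → Carrier applies, adding Carrier. So (Qty)⁺ = {Qty, Carrier}.
The closure contains neither all of Shipment1 = {Qty, WhID, ProdID, PDesc} nor all of Shipment2 = {Qty, WCity, Carrier}, so the common attributes are not a superkey of either fragment. The join is lossy.

No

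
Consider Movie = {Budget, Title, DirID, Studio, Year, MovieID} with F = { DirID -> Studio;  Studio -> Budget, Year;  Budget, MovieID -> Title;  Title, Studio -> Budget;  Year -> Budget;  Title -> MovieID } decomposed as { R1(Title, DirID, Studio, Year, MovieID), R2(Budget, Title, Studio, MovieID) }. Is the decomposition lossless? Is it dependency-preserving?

lossless but not dependency-preserving

Lossless test: (Title, Studio, MovieID)⁺ = {Budget, Title, Studio, Year, MovieID}, which contains all of one fragment — lossless.
Dependency preservation: the restricted closure of {Year} across the fragments never reaches {Budget}, so Year → Budget cannot be enforced without a join — not preserved.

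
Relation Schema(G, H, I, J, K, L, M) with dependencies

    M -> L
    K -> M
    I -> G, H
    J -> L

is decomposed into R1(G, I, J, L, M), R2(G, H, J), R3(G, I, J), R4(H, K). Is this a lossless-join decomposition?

Chase test. Columns are G, H, I, J, K, L, M; row i has aⱼ where attribute j ∈ Ri, else bᵢⱼ.
Initial tableau (one row per fragment):
  row 1: a1 b12 a3 a4 b15 a6 a7
  row 2: a1 a2 b23 a4 b25 b26 b27
  row 3: a1 b32 a3 a4 b35 b36 b37
  row 4: b41 a2 b43 b44 a5 b46 b47
Rows 1 and 3 agree on I; apply I→G, H and equate their G, H entries.
Rows 1 and 2 agree on J; apply J→L and equate their L entries.
Rows 1 and 3 agree on J; apply J→L and equate their L entries.
No row becomes fully distinguished — the join is lossy.

No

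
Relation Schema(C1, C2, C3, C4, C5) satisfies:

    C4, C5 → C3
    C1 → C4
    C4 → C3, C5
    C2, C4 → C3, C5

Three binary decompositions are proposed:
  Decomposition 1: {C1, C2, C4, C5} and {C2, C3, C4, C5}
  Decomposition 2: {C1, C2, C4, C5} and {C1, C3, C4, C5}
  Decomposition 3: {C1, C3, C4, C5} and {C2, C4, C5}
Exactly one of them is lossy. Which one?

Decomposition 3

Decomposition 1: common = {C2, C4, C5}, closure = {C2, C3, C4, C5} → lossless.
Decomposition 2: common = {C1, C4, C5}, closure = {C1, C3, C4, C5} → lossless.
Decomposition 3: common = {C4, C5}, closure = {C3, C4, C5} → lossy.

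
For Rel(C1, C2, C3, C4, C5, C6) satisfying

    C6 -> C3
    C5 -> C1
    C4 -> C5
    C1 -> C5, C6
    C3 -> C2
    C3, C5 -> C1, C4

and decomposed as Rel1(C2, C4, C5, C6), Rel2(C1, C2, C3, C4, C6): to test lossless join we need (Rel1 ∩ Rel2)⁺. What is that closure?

Rel1 ∩ Rel2 = {C2, C4, C6}.
C6 → C3 applies, adding C3
C4 → C5 applies, adding C5
C3, C5 → C1, C4 applies, adding C1
Closure: {C1, C2, C3, C4, C5, C6}.

C1, C2, C3, C4, C5, C6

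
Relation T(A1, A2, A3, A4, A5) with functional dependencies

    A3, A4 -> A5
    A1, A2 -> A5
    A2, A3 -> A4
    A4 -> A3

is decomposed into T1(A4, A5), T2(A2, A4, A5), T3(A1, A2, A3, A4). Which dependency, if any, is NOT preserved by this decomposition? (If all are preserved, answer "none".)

A1, A2 -> A5

Check A1, A2 → A5: no single fragment contains all of {A1, A2, A5}, and the restricted closure of {A1, A2} across the fragments never reaches {A5}.
A3, A4 → A5 is preserved.
A2, A3 → A4 is preserved.
A4 → A3 is preserved.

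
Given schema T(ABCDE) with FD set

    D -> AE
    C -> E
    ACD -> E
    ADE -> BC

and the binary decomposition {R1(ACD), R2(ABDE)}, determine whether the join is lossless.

Common attributes: R1 ∩ R2 = {AD}.
Closure of {AD}: D → AE applies, adding E; ADE → BC applies, adding BC. So (AD)⁺ = {ABCDE}.
This closure contains every attribute of R1, so R1 ∩ R2 → R1. The join is lossless.

Yes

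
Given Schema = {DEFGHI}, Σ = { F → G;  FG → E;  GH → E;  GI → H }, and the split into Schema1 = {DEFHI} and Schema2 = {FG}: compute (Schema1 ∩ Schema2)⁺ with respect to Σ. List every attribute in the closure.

Schema1 ∩ Schema2 = {F}.
F → G applies, adding G
FG → E applies, adding E
Closure: {EFG}.

EFG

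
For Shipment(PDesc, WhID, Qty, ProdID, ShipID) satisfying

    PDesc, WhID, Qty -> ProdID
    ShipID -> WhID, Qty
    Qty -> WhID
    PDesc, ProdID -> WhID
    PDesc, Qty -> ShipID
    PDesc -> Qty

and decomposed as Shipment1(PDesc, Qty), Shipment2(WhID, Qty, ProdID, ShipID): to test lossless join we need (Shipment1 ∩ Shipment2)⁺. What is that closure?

Shipment1 ∩ Shipment2 = {Qty}.
Qty → WhID applies, adding WhID
Closure: {WhID, Qty}.

WhID, Qty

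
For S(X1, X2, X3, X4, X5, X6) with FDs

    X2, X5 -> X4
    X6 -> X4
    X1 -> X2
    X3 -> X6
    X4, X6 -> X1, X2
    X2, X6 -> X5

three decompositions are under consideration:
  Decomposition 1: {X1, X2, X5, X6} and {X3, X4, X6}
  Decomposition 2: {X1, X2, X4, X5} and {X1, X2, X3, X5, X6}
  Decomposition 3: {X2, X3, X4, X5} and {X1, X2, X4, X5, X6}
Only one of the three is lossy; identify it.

Decomposition 3

Decomposition 1: common = {X6}, closure = {X1, X2, X4, X5, X6} → lossless.
Decomposition 2: common = {X1, X2, X5}, closure = {X1, X2, X4, X5} → lossless.
Decomposition 3: common = {X2, X4, X5}, closure = {X2, X4, X5} → lossy.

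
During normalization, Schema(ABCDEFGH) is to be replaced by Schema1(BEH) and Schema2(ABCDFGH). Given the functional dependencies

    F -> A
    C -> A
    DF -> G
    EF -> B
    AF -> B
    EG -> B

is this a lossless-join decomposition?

No

Common attributes: Schema1 ∩ Schema2 = {BH}.
No dependency enlarges {BH}, so (BH)⁺ = {BH}.
The closure contains neither all of Schema1 = {BEH} nor all of Schema2 = {ABCDFGH}, so the common attributes are not a superkey of either fragment. The join is lossy.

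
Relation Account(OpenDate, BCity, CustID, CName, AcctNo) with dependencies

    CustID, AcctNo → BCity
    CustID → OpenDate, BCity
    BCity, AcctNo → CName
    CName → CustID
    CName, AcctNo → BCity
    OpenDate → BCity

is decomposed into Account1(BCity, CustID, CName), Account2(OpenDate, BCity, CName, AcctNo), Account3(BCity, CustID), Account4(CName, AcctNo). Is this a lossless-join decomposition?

Chase test. Columns are OpenDate, BCity, CustID, CName, AcctNo; row i has aⱼ where attribute j ∈ Accounti, else bᵢⱼ.
Initial tableau (one row per fragment):
  row 1: b11 a2 a3 a4 b15
  row 2: a1 a2 b23 a4 a5
  row 3: b31 a2 a3 b34 b35
  row 4: b41 b42 b43 a4 a5
Rows 1 and 3 agree on CustID; apply CustID→OpenDate, BCity and equate their OpenDate, BCity entries.
Rows 1 and 2 agree on CName; apply CName→CustID and equate their CustID entries.
Rows 1 and 4 agree on CName; apply CName→CustID and equate their CustID entries.
Rows 2 and 4 agree on CName, AcctNo; apply CName, AcctNo→BCity and equate their BCity entries.
Rows 1 and 2 agree on CustID; apply CustID→OpenDate, BCity and equate their OpenDate, BCity entries.
Rows 1 and 4 agree on CustID; apply CustID→OpenDate, BCity and equate their OpenDate, BCity entries.
Row 2 is now all distinguished symbols — the join is lossless.

Yes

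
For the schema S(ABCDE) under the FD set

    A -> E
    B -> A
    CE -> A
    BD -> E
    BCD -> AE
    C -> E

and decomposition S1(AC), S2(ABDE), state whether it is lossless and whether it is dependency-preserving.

Lossless test: (A)⁺ = {AE}, which is a superkey of neither fragment — lossy.
Dependency preservation: CE → A; BCD → AE; C → E are not contained in any single fragment, but the restricted closure of each left-hand side across the fragments still reaches the right-hand side; the remaining FDs each lie inside some fragment. All dependencies are preserved.

lossy but dependency-preserving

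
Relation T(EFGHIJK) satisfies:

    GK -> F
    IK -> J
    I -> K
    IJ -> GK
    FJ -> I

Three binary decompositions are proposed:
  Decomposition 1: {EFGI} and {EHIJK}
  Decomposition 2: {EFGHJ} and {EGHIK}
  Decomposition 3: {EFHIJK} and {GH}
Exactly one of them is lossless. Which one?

Decomposition 1: common = {EI}, closure = {EFGIJK} → lossless.
Decomposition 2: common = {EGH}, closure = {EGH} → lossy.
Decomposition 3: common = {H}, closure = {H} → lossy.

Decomposition 1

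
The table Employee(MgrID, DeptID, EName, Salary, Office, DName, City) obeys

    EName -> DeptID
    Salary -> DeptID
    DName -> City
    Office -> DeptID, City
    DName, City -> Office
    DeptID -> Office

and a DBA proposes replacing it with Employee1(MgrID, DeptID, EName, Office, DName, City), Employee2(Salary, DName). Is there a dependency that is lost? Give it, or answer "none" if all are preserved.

Salary -> DeptID

Check Salary → DeptID: no single fragment contains all of {DeptID, Salary}, and the restricted closure of {Salary} across the fragments never reaches {DeptID}.
EName → DeptID is preserved.
DName → City is preserved.
Office → DeptID, City is preserved.
DName, City → Office is preserved.
DeptID → Office is preserved.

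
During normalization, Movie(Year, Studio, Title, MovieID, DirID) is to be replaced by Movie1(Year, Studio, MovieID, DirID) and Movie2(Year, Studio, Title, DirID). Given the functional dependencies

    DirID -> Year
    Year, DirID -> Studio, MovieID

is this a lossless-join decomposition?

Yes

Common attributes: Movie1 ∩ Movie2 = {Year, Studio, DirID}.
Closure of {Year, Studio, DirID}: Year, DirID → Studio, MovieID applies, adding MovieID. So (Year, Studio, DirID)⁺ = {Year, Studio, MovieID, DirID}.
This closure contains every attribute of Movie1, so Movie1 ∩ Movie2 → Movie1. The join is lossless.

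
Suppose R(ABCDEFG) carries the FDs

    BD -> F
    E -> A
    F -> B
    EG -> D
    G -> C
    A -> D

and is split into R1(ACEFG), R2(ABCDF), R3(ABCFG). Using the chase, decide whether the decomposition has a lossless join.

Yes

Chase test. Columns are ABCDEFG; row i has aⱼ where attribute j ∈ Ri, else bᵢⱼ.
Initial tableau (one row per fragment):
  row 1: a1 b12 a3 b14 a5 a6 a7
  row 2: a1 a2 a3 a4 b25 a6 b27
  row 3: a1 a2 a3 b34 b35 a6 a7
Rows 1 and 2 agree on F; apply F→B and equate their B entries.
Rows 1 and 2 agree on A; apply A→D and equate their D entries.
Rows 1 and 3 agree on A; apply A→D and equate their D entries.
Row 1 is now all distinguished symbols — the join is lossless.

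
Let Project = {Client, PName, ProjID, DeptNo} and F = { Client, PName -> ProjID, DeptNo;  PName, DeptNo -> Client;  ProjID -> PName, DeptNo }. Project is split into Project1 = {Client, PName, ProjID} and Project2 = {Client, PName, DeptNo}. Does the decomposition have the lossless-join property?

Common attributes: Project1 ∩ Project2 = {Client, PName}.
Closure of {Client, PName}: Client, PName → ProjID, DeptNo applies, adding ProjID, DeptNo. So (Client, PName)⁺ = {Client, PName, ProjID, DeptNo}.
This closure contains every attribute of Project1, so Project1 ∩ Project2 → Project1. The join is lossless.

Yes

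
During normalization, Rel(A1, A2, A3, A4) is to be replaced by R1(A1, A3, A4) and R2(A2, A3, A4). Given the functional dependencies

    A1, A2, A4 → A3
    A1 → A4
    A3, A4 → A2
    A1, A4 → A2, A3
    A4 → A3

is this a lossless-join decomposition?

Common attributes: R1 ∩ R2 = {A3, A4}.
Closure of {A3, A4}: A3, A4 → A2 applies, adding A2. So (A3, A4)⁺ = {A2, A3, A4}.
This closure contains every attribute of R2, so R1 ∩ R2 → R2. The join is lossless.

Yes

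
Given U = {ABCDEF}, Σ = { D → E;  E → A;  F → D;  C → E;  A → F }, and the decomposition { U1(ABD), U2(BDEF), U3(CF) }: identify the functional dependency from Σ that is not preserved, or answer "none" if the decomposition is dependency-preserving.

D → E lies within U2.
E → A: restricted closure across fragments reaches A.
F → D lies within U2.
C → E: restricted closure across fragments reaches E.
A → F: restricted closure across fragments reaches F.
Every dependency is enforceable on the fragments, so the decomposition is dependency-preserving.

none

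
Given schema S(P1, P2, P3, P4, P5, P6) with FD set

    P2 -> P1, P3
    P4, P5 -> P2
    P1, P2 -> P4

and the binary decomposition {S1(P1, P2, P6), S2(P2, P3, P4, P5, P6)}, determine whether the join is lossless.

Common attributes: S1 ∩ S2 = {P2, P6}.
Closure of {P2, P6}: P2 → P1, P3 applies, adding P1, P3; P1, P2 → P4 applies, adding P4. So (P2, P6)⁺ = {P1, P2, P3, P4, P6}.
This closure contains every attribute of S1, so S1 ∩ S2 → S1. The join is lossless.

Yes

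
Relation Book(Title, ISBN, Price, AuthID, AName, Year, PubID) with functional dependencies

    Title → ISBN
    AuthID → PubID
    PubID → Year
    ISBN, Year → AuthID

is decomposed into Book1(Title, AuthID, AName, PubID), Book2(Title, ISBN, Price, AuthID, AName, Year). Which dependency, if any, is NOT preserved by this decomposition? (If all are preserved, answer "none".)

PubID → Year

Check PubID → Year: no single fragment contains all of {Year, PubID}, and the restricted closure of {PubID} across the fragments never reaches {Year}.
Title → ISBN is preserved.
AuthID → PubID is preserved.
ISBN, Year → AuthID is preserved.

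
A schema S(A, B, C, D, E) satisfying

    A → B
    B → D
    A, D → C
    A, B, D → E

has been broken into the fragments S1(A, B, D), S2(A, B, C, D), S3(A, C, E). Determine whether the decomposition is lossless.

Yes

Chase test. Columns are A, B, C, D, E; row i has aⱼ where attribute j ∈ Si, else bᵢⱼ.
Initial tableau (one row per fragment):
  row 1: a1 a2 b13 a4 b15
  row 2: a1 a2 a3 a4 b25
  row 3: a1 b32 a3 b34 a5
Rows 1 and 3 agree on A; apply A→B and equate their B entries.
Rows 1 and 3 agree on B; apply B→D and equate their D entries.
Rows 1 and 2 agree on A, D; apply A, D→C and equate their C entries.
Rows 1 and 2 agree on A, B, D; apply A, B, D→E and equate their E entries.
Rows 1 and 3 agree on A, B, D; apply A, B, D→E and equate their E entries.
Row 1 is now all distinguished symbols — the join is lossless.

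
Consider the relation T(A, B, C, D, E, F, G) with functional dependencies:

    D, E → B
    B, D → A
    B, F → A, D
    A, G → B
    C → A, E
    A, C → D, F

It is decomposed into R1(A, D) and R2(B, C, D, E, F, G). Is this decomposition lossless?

Common attributes: R1 ∩ R2 = {D}.
No dependency enlarges {D}, so (D)⁺ = {D}.
The closure contains neither all of R1 = {A, D} nor all of R2 = {B, C, D, E, F, G}, so the common attributes are not a superkey of either fragment. The join is lossy.

No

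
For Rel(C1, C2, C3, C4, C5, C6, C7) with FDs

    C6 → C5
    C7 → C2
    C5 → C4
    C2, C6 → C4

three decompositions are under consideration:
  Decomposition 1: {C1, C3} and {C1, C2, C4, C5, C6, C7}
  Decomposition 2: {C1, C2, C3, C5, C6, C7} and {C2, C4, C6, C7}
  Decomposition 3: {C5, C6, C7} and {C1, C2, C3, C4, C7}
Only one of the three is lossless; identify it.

Decomposition 2

Decomposition 1: common = {C1}, closure = {C1} → lossy.
Decomposition 2: common = {C2, C6, C7}, closure = {C2, C4, C5, C6, C7} → lossless.
Decomposition 3: common = {C7}, closure = {C2, C7} → lossy.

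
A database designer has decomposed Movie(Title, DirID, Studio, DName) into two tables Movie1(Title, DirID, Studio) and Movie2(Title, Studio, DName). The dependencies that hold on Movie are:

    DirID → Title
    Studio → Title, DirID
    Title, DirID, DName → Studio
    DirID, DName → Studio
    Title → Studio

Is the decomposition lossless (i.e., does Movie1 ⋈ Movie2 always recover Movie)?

Yes

Common attributes: Movie1 ∩ Movie2 = {Title, Studio}.
Closure of {Title, Studio}: Studio → Title, DirID applies, adding DirID. So (Title, Studio)⁺ = {Title, DirID, Studio}.
This closure contains every attribute of Movie1, so Movie1 ∩ Movie2 → Movie1. The join is lossless.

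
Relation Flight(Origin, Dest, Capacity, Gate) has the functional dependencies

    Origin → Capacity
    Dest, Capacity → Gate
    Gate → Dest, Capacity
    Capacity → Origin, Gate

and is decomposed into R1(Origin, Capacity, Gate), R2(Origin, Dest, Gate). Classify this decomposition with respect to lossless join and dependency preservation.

lossless and dependency-preserving

Lossless test: (Origin, Gate)⁺ = {Origin, Dest, Capacity, Gate}, which contains all of one fragment — lossless.
Dependency preservation: Dest, Capacity → Gate; Gate → Dest, Capacity are not contained in any single fragment, but the restricted closure of each left-hand side across the fragments still reaches the right-hand side; the remaining FDs each lie inside some fragment. All dependencies are preserved.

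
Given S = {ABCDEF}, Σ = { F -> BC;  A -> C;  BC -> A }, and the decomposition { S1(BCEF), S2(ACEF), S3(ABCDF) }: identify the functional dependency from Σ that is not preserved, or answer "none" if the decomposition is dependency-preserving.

none

F → BC lies within S1.
A → C lies within S2.
BC → A lies within S3.
Every dependency is enforceable on the fragments, so the decomposition is dependency-preserving.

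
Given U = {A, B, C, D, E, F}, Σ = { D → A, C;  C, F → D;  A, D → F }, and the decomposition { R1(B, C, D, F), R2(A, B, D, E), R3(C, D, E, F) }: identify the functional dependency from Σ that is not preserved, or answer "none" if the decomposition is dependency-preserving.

D → A, C: restricted closure across fragments reaches A, C.
C, F → D lies within R1.
A, D → F: restricted closure across fragments reaches F.
Every dependency is enforceable on the fragments, so the decomposition is dependency-preserving.

none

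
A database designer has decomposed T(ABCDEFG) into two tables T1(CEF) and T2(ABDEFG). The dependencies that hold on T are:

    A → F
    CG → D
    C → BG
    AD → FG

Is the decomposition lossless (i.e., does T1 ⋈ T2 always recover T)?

No

Common attributes: T1 ∩ T2 = {EF}.
No dependency enlarges {EF}, so (EF)⁺ = {EF}.
The closure contains neither all of T1 = {CEF} nor all of T2 = {ABDEFG}, so the common attributes are not a superkey of either fragment. The join is lossy.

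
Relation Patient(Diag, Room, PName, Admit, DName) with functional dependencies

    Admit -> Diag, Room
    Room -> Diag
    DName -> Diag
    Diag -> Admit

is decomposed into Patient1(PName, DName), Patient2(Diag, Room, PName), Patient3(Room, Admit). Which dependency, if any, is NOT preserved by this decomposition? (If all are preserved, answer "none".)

Check DName → Diag: no single fragment contains all of {Diag, DName}, and the restricted closure of {DName} across the fragments never reaches {Diag}.
Admit → Diag, Room is preserved.
Room → Diag is preserved.
Diag → Admit is preserved.

DName -> Diag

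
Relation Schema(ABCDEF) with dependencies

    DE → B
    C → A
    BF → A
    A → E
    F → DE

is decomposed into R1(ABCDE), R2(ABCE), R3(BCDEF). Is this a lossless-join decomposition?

Chase test. Columns are ABCDEF; row i has aⱼ where attribute j ∈ Ri, else bᵢⱼ.
Initial tableau (one row per fragment):
  row 1: a1 a2 a3 a4 a5 b16
  row 2: a1 a2 a3 b24 a5 b26
  row 3: b31 a2 a3 a4 a5 a6
Rows 1 and 3 agree on C; apply C→A and equate their A entries.
Row 3 is now all distinguished symbols — the join is lossless.

Yes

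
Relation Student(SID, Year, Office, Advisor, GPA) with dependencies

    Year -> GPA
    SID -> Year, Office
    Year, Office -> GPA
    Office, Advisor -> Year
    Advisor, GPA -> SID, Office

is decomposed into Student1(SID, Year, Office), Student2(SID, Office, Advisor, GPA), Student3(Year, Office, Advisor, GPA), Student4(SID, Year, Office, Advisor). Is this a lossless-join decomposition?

Chase test. Columns are SID, Year, Office, Advisor, GPA; row i has aⱼ where attribute j ∈ Studenti, else bᵢⱼ.
Initial tableau (one row per fragment):
  row 1: a1 a2 a3 b14 b15
  row 2: a1 b22 a3 a4 a5
  row 3: b31 a2 a3 a4 a5
  row 4: a1 a2 a3 a4 b45
Rows 1 and 3 agree on Year; apply Year→GPA and equate their GPA entries.
Rows 1 and 4 agree on Year; apply Year→GPA and equate their GPA entries.
Rows 1 and 2 agree on SID; apply SID→Year, Office and equate their Year, Office entries.
Rows 2 and 3 agree on Advisor, GPA; apply Advisor, GPA→SID, Office and equate their SID, Office entries.
Row 2 is now all distinguished symbols — the join is lossless.

Yes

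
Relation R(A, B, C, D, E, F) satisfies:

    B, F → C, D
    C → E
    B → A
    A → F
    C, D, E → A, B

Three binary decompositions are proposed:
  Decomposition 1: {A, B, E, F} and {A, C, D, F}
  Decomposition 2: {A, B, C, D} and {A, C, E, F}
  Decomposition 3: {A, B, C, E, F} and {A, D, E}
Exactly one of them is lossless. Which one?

Decomposition 2

Decomposition 1: common = {A, F}, closure = {A, F} → lossy.
Decomposition 2: common = {A, C}, closure = {A, C, E, F} → lossless.
Decomposition 3: common = {A, E}, closure = {A, E, F} → lossy.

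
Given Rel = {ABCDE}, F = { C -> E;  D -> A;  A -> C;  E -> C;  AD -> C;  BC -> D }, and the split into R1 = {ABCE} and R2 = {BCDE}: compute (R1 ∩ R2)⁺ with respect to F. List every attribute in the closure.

R1 ∩ R2 = {BCE}.
BC → D applies, adding D
D → A applies, adding A
Closure: {ABCDE}.

ABCDE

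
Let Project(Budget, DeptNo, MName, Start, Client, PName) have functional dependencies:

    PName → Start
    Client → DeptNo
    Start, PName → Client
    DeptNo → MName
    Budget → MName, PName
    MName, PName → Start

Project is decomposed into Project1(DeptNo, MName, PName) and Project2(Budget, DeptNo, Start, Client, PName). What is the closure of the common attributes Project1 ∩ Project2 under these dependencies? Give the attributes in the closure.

DeptNo, MName, Start, Client, PName

Project1 ∩ Project2 = {DeptNo, PName}.
PName → Start applies, adding Start
Start, PName → Client applies, adding Client
DeptNo → MName applies, adding MName
Closure: {DeptNo, MName, Start, Client, PName}.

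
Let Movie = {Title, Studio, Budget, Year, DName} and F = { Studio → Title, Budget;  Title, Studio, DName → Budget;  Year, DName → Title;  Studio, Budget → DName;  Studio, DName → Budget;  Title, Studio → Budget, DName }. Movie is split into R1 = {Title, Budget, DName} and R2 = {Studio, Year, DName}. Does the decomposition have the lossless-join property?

Common attributes: R1 ∩ R2 = {DName}.
No dependency enlarges {DName}, so (DName)⁺ = {DName}.
The closure contains neither all of R1 = {Title, Budget, DName} nor all of R2 = {Studio, Year, DName}, so the common attributes are not a superkey of either fragment. The join is lossy.

No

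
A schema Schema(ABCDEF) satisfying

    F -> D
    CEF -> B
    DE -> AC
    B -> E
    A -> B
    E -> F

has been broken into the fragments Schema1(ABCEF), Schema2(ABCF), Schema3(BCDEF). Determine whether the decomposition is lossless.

Yes

Chase test. Columns are ABCDEF; row i has aⱼ where attribute j ∈ Schemai, else bᵢⱼ.
Initial tableau (one row per fragment):
  row 1: a1 a2 a3 b14 a5 a6
  row 2: a1 a2 a3 b24 b25 a6
  row 3: b31 a2 a3 a4 a5 a6
Rows 1 and 2 agree on F; apply F→D and equate their D entries.
Rows 1 and 3 agree on F; apply F→D and equate their D entries.
Rows 1 and 3 agree on DE; apply DE→AC and equate their AC entries.
Rows 1 and 2 agree on B; apply B→E and equate their E entries.
Row 1 is now all distinguished symbols — the join is lossless.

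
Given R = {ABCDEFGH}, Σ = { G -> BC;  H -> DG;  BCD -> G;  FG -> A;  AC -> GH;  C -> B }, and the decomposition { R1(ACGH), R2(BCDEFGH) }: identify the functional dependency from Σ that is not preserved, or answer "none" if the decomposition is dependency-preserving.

FG -> A

Check FG → A: no single fragment contains all of {AFG}, and the restricted closure of {FG} across the fragments never reaches {A}.
G → BC is preserved.
H → DG is preserved.
BCD → G is preserved.
AC → GH is preserved.
C → B is preserved.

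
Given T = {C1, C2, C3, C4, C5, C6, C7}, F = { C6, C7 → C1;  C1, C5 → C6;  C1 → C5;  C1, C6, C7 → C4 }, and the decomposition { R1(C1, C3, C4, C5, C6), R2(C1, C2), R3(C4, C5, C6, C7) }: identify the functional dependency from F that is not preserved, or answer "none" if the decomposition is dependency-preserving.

C6, C7 → C1

Check C6, C7 → C1: no single fragment contains all of {C1, C6, C7}, and the restricted closure of {C6, C7} across the fragments never reaches {C1}.
C1, C5 → C6 is preserved.
C1 → C5 is preserved.
C1, C6, C7 → C4 is preserved.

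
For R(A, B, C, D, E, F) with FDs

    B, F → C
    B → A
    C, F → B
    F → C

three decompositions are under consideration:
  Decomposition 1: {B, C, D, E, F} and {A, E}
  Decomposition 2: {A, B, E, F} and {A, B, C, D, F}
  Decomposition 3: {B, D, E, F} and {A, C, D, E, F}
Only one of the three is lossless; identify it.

Decomposition 3

Decomposition 1: common = {E}, closure = {E} → lossy.
Decomposition 2: common = {A, B, F}, closure = {A, B, C, F} → lossy.
Decomposition 3: common = {D, E, F}, closure = {A, B, C, D, E, F} → lossless.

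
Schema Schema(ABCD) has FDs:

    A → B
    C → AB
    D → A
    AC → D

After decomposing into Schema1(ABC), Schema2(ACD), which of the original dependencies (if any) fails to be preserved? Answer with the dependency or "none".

A → B lies within Schema1.
C → AB lies within Schema1.
D → A lies within Schema2.
AC → D lies within Schema2.
Every dependency is enforceable on the fragments, so the decomposition is dependency-preserving.

none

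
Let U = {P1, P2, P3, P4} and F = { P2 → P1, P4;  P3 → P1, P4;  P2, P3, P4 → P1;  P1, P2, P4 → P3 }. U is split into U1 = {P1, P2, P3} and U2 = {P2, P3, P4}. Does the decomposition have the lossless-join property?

Yes

Common attributes: U1 ∩ U2 = {P2, P3}.
Closure of {P2, P3}: P2 → P1, P4 applies, adding P1, P4. So (P2, P3)⁺ = {P1, P2, P3, P4}.
This closure contains every attribute of U1, so U1 ∩ U2 → U1. The join is lossless.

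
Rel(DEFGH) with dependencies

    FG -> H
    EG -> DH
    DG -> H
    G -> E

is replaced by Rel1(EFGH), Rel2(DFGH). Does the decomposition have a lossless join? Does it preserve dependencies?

lossless and dependency-preserving

Lossless test: (FGH)⁺ = {DEFGH}, which contains all of one fragment — lossless.
Dependency preservation: EG → DH is not contained in any single fragment, but the restricted closure of its left-hand side across the fragments still reaches the right-hand side; the remaining FDs each lie inside some fragment. All dependencies are preserved.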